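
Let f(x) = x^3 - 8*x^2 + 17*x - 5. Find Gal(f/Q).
The polynomial is an irreducible cubic over Q and its discriminant is 169 = 13^2, a perfect square. For an irreducible cubic, a square discriminant forces the Galois group to be A_3, the cyclic group of order 3.

C_3 (order 3)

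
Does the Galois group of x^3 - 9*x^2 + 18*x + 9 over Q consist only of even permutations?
The polynomial is irreducible of degree 3 over Q. Its discriminant is 729 = 27^2, a perfect square. A Galois group lies in the alternating group exactly when the discriminant is a square in Q, so the Galois group (C_3) is contained in A_3.

Yes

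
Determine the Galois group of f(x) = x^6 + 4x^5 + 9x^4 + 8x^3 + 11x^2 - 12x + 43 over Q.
6T1: C_6

The polynomial f is an irreducible sextic over Q, so G = Gal(f/Q) is one of the 16 transitive subgroups 6T1, ..., 6T16 of S_6. The discriminant of f is -18046378835968, which is not a perfect square, so G is not contained in A_6. The transitive groups of degree 6 not contained in A_6 are: C_6 (6T1, order 6), S_3 (6T2, order 6), D_6 (6T3, order 12), C_3 x S_3 (6T5, order 18), A_4 x C_2 (6T6, order 24), S_4 (6T8, order 24), S_3 x S_3 (6T9, order 36), S_4 x C_2 (6T11, order 48), (S_3 x S_3) : C_2 (6T13, order 72), PGL(2,5) (6T14, order 120), S_6 (6T16, order 720). By Dedekind's theorem, for a prime p not dividing disc(f) the degrees of the irreducible factors of f mod p form the cycle type of an element of G. Factoring f modulo the 37 such primes p <= 167 (skipping 2, 7, which divide the discriminant), each new pattern first appears at: mod 3: f = (x^6 + x^5 + 2x^3 + 2x^2 + 1), pattern 6; mod 11: f = (x^3 + 10x + 8)(x^3 + 4x^2 + 10x + 4), pattern 3+3; mod 13: f = (x^2 + 3x + 6)(x^2 + 5x + 8)(x^2 + 9x + 12), pattern 2+2+2; mod 29: f = (x + 4)(x + 12)(x + 15)(x + 18)(x + 20)(x + 22), pattern 1+1+1+1+1+1. No other pattern occurs in this range, so the set of observed cycle types is {6, 3+3, 2+2+2, 1+1+1+1+1+1}. The candidates containing elements of all these cycle types are C_6 (6T1) of order 6, D_6 (6T3) of order 12, C_3 x S_3 (6T5) of order 18, A_4 x C_2 (6T6) of order 24, S_3 x S_3 (6T9) of order 36, S_4 x C_2 (6T11) of order 48, (S_3 x S_3) : C_2 (6T13) of order 72, PGL(2,5) (6T14) of order 120, S_6 (6T16) of order 720; the others are excluded. The observed types are precisely the cycle types that occur in C_6 (6T1). Each of the other remaining candidates has further cycle types, and by the Chebotarev density theorem the matching factorization patterns would occur for a proportion of primes equal to their share of the group: D_6 (6T3) additionally contains elements of type 2+2+1+1 (3 of its 12 elements, about 25% of primes); C_3 x S_3 (6T5) additionally contains elements of type 3+1+1+1 (4 of its 18 elements, about 22% of primes); A_4 x C_2 (6T6) additionally contains elements of type 2+2+1+1, 2+1+1+1+1 (6 of its 24 elements, about 25% of primes); S_3 x S_3 (6T9) additionally contains elements of type 3+1+1+1, 2+2+1+1 (13 of its 36 elements, about 36% of primes); S_4 x C_2 (6T11) additionally contains elements of type 4+2, 4+1+1, 2+2+1+1, 2+1+1+1+1 (24 of its 48 elements, about 50% of primes); (S_3 x S_3) : C_2 (6T13) additionally contains elements of type 4+2, 3+2+1, 3+1+1+1, 2+2+1+1, 2+1+1+1+1 (49 of its 72 elements, about 68% of primes); PGL(2,5) (6T14) additionally contains elements of type 5+1, 4+1+1, 2+2+1+1 (69 of its 120 elements, about 58% of primes); S_6 (6T16) additionally contains elements of type 5+1, 4+2, 4+1+1, 3+2+1, 3+1+1+1, 2+2+1+1, 2+1+1+1+1 (544 of its 720 elements, about 76% of primes). None of the 37 primes tested shows any such pattern (for each of these groups the chance of that is below 10^-4), which rules them out. Hence G = C_6 (6T1), of order 6.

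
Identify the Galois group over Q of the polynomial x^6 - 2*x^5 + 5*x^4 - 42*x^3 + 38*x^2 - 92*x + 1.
The polynomial f is an irreducible sextic over Q, so G = Gal(f/Q) is one of the 16 transitive subgroups 6T1, ..., 6T16 of S_6. The discriminant of f is 5729525925351424 = 75693632^2, a perfect square, so G is contained in A_6. The transitive groups of degree 6 contained in A_6 are: A_4 (6T4, order 12), S_4 (6T7, order 24), (C_3 x C_3) : C_4 (6T10, order 36), PSL(2,5) (6T12, order 60), A_6 (6T15, order 360). By Dedekind's theorem, for a prime p not dividing disc(f) the degrees of the irreducible factors of f mod p form the cycle type of an element of G. Factoring f modulo the 33 such primes p <= 149 (skipping 2, 7, which divide the discriminant), each new pattern first appears at: mod 3: f = (x^3 + 2x + 2)(x^3 + x^2 + 2), pattern 3+3; mod 13: f = (x + 4)(x + 12)(x^2 + x + 3)(x^2 + 7x + 1), pattern 2+2+1+1. No other pattern occurs in this range, so the set of observed cycle types is {3+3, 2+2+1+1}. The candidates containing elements of all these cycle types are A_4 (6T4) of order 12, S_4 (6T7) of order 24, (C_3 x C_3) : C_4 (6T10) of order 36, PSL(2,5) (6T12) of order 60, A_6 (6T15) of order 360; the others are excluded. The observed types are precisely the cycle types that occur in A_4 (6T4) (apart from the identity). Each of the other remaining candidates has further cycle types, and by the Chebotarev density theorem the matching factorization patterns would occur for a proportion of primes equal to their share of the group: S_4 (6T7) additionally contains elements of type 4+2 (6 of its 24 elements, about 25% of primes); (C_3 x C_3) : C_4 (6T10) additionally contains elements of type 4+2, 3+1+1+1 (22 of its 36 elements, about 61% of primes); PSL(2,5) (6T12) additionally contains elements of type 5+1 (24 of its 60 elements, about 40% of primes); A_6 (6T15) additionally contains elements of type 5+1, 4+2, 3+1+1+1 (274 of its 360 elements, about 76% of primes). None of the 33 primes tested shows any such pattern (for each of these groups the chance of that is below 10^-4), which rules them out. Hence G = A_4 (6T4), of order 12.

A_4 (also written A4)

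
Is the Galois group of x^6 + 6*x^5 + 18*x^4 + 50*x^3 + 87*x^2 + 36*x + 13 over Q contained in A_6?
No

The polynomial is irreducible of degree 6 over Q. Its discriminant is -28010528989632, which is not a perfect square. A Galois group lies in the alternating group exactly when the discriminant is a square in Q, so the Galois group (PGL(2,5)) is not contained in A_6.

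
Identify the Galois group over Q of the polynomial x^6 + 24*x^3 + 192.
The polynomial f is an irreducible sextic over Q, so G = Gal(f/Q) is one of the 16 transitive subgroups 6T1, ..., 6T16 of S_6. The discriminant of f is -190210142896128, which is not a perfect square, so G is not contained in A_6. The transitive groups of degree 6 not contained in A_6 are: C_6 (6T1, order 6), S_3 (6T2, order 6), D_6 (6T3, order 12), C_3 x S_3 (6T5, order 18), A_4 x C_2 (6T6, order 24), S_4 (6T8, order 24), S_3 x S_3 (6T9, order 36), S_4 x C_2 (6T11, order 48), (S_3 x S_3) : C_2 (6T13, order 72), PGL(2,5) (6T14, order 120), S_6 (6T16, order 720). By Dedekind's theorem, for a prime p not dividing disc(f) the degrees of the irreducible factors of f mod p form the cycle type of an element of G. Factoring f modulo the 33 such primes p <= 149 (skipping 2, 3, which divide the discriminant), each new pattern first appears at: mod 5: f = (x^6 + 4x^3 + 2), pattern 6; mod 7: f = (x + 3)(x + 5)(x + 6)(x^3 + 4), pattern 3+1+1+1; mod 17: f = (x^2 + 9x + 11)(x^2 + 10x + 11)(x^2 + 15x + 11), pattern 2+2+2; mod 19: f = (x^3 + 9)(x^3 + 15), pattern 3+3; mod 73: f = (x + 11)(x + 13)(x + 15)(x + 29)(x + 31)(x + 47), pattern 1+1+1+1+1+1. No other pattern occurs in this range, so the set of observed cycle types is {6, 3+1+1+1, 2+2+2, 3+3, 1+1+1+1+1+1}. The candidates containing elements of all these cycle types are C_3 x S_3 (6T5) of order 18, S_3 x S_3 (6T9) of order 36, (S_3 x S_3) : C_2 (6T13) of order 72, S_6 (6T16) of order 720; the others are excluded. The observed types are precisely the cycle types that occur in C_3 x S_3 (6T5). Each of the other remaining candidates has further cycle types, and by the Chebotarev density theorem the matching factorization patterns would occur for a proportion of primes equal to their share of the group: S_3 x S_3 (6T9) additionally contains elements of type 2+2+1+1 (9 of its 36 elements, about 25% of primes); (S_3 x S_3) : C_2 (6T13) additionally contains elements of type 4+2, 3+2+1, 2+2+1+1, 2+1+1+1+1 (45 of its 72 elements, about 62% of primes); S_6 (6T16) additionally contains elements of type 5+1, 4+2, 4+1+1, 3+2+1, 2+2+1+1, 2+1+1+1+1 (504 of its 720 elements, about 70% of primes). None of the 33 primes tested shows any such pattern (for each of these groups the chance of that is below 10^-4), which rules them out. Hence G = C_3 x S_3 (6T5), of order 18.

6T5: C_3 x S_3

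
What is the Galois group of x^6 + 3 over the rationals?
S_3, S_3 acting on 6 points

The polynomial f is an irreducible sextic over Q, so G = Gal(f/Q) is one of the 16 transitive subgroups 6T1, ..., 6T16 of S_6. The discriminant of f is -11337408, which is not a perfect square, so G is not contained in A_6. The transitive groups of degree 6 not contained in A_6 are: C_6 (6T1, order 6), S_3 (6T2, order 6), D_6 (6T3, order 12), C_3 x S_3 (6T5, order 18), A_4 x C_2 (6T6, order 24), S_4 (6T8, order 24), S_3 x S_3 (6T9, order 36), S_4 x C_2 (6T11, order 48), (S_3 x S_3) : C_2 (6T13, order 72), PGL(2,5) (6T14, order 120), S_6 (6T16, order 720). By Dedekind's theorem, for a prime p not dividing disc(f) the degrees of the irreducible factors of f mod p form the cycle type of an element of G. Factoring f modulo the 23 such primes p <= 97 (skipping 2, 3, which divide the discriminant), each new pattern first appears at: mod 5: f = (x^2 + 2)(x^2 + x + 2)(x^2 + 4x + 2), pattern 2+2+2; mod 7: f = (x^3 + 2)(x^3 + 5), pattern 3+3; mod 61: f = (x + 3)(x + 19)(x + 22)(x + 39)(x + 42)(x + 58), pattern 1+1+1+1+1+1. No other pattern occurs in this range, so the set of observed cycle types is {2+2+2, 3+3, 1+1+1+1+1+1}. The candidates containing elements of all these cycle types are C_6 (6T1) of order 6, S_3 (6T2) of order 6, D_6 (6T3) of order 12, C_3 x S_3 (6T5) of order 18, A_4 x C_2 (6T6) of order 24, S_4 (6T8) of order 24, S_3 x S_3 (6T9) of order 36, S_4 x C_2 (6T11) of order 48, (S_3 x S_3) : C_2 (6T13) of order 72, PGL(2,5) (6T14) of order 120, S_6 (6T16) of order 720; the others are excluded. The observed types are precisely the cycle types that occur in S_3 (6T2). Each of the other remaining candidates has further cycle types, and by the Chebotarev density theorem the matching factorization patterns would occur for a proportion of primes equal to their share of the group: C_6 (6T1) additionally contains elements of type 6 (2 of its 6 elements, about 33% of primes); D_6 (6T3) additionally contains elements of type 6, 2+2+1+1 (5 of its 12 elements, about 42% of primes); C_3 x S_3 (6T5) additionally contains elements of type 6, 3+1+1+1 (10 of its 18 elements, about 56% of primes); A_4 x C_2 (6T6) additionally contains elements of type 6, 2+2+1+1, 2+1+1+1+1 (14 of its 24 elements, about 58% of primes); S_4 (6T8) additionally contains elements of type 4+1+1, 2+2+1+1 (9 of its 24 elements, about 38% of primes); S_3 x S_3 (6T9) additionally contains elements of type 6, 3+1+1+1, 2+2+1+1 (25 of its 36 elements, about 69% of primes); S_4 x C_2 (6T11) additionally contains elements of type 6, 4+2, 4+1+1, 2+2+1+1, 2+1+1+1+1 (32 of its 48 elements, about 67% of primes); (S_3 x S_3) : C_2 (6T13) additionally contains elements of type 6, 4+2, 3+2+1, 3+1+1+1, 2+2+1+1, 2+1+1+1+1 (61 of its 72 elements, about 85% of primes); PGL(2,5) (6T14) additionally contains elements of type 6, 5+1, 4+1+1, 2+2+1+1 (89 of its 120 elements, about 74% of primes); S_6 (6T16) additionally contains elements of type 6, 5+1, 4+2, 4+1+1, 3+2+1, 3+1+1+1, 2+2+1+1, 2+1+1+1+1 (664 of its 720 elements, about 92% of primes). None of the 23 primes tested shows any such pattern (for each of these groups the chance of that is below 10^-4), which rules them out. Hence G = S_3 (6T2), of order 6.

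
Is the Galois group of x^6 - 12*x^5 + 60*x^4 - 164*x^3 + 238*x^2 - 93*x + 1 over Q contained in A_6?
The polynomial is irreducible of degree 6 over Q. Its discriminant is 130819249407989, which is not a perfect square. A Galois group lies in the alternating group exactly when the discriminant is a square in Q, so the Galois group (S_6) is not contained in A_6.

No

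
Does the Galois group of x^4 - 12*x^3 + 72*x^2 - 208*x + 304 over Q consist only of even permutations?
The polynomial is irreducible of degree 4 over Q. Its discriminant is 12845056 = 3584^2, a perfect square. A Galois group lies in the alternating group exactly when the discriminant is a square in Q, so the Galois group (A_4) is contained in A_4.

Yes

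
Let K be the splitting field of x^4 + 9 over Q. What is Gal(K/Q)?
The polynomial is an irreducible quartic over Q and its discriminant is 186624 = 432^2, a perfect square, so the Galois group is contained in A_4. The resolvent cubic y^3 - 36*y splits completely over Q, which gives the Klein four-group V_4.

V_4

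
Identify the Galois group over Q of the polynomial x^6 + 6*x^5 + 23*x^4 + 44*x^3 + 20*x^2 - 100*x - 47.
The polynomial f is an irreducible sextic over Q, so G = Gal(f/Q) is one of the 16 transitive subgroups 6T1, ..., 6T16 of S_6. The discriminant of f is 2046918914580544 = 45242888^2, a perfect square, so G is contained in A_6. The transitive groups of degree 6 contained in A_6 are: A_4 (6T4, order 12), S_4 (6T7, order 24), (C_3 x C_3) : C_4 (6T10, order 36), PSL(2,5) (6T12, order 60), A_6 (6T15, order 360). By Dedekind's theorem, for a prime p not dividing disc(f) the degrees of the irreducible factors of f mod p form the cycle type of an element of G. Factoring f modulo the 79 such primes p <= 419 (skipping 2, 31, which divide the discriminant), each new pattern first appears at: mod 3: f = (x^2 + 1)(x^4 + x^2 + 2x + 1), pattern 4+2; mod 5: f = (x^3 + 2x^2 + 1)(x^3 + 4x^2 + 3), pattern 3+3; mod 11: f = (x + 2)(x + 8)(x^2 + 2x + 5)(x^2 + 5x + 10), pattern 2+2+1+1; mod 67: f = (x + 16)(x + 38)(x + 47)(x + 53)(x + 58)(x + 62), pattern 1+1+1+1+1+1. No other pattern occurs in this range, so the set of observed cycle types is {4+2, 3+3, 2+2+1+1, 1+1+1+1+1+1}. The candidates containing elements of all these cycle types are S_4 (6T7) of order 24, (C_3 x C_3) : C_4 (6T10) of order 36, A_6 (6T15) of order 360; the others are excluded. The observed types are precisely the cycle types that occur in S_4 (6T7). Each of the other remaining candidates has further cycle types, and by the Chebotarev density theorem the matching factorization patterns would occur for a proportion of primes equal to their share of the group: (C_3 x C_3) : C_4 (6T10) additionally contains elements of type 3+1+1+1 (4 of its 36 elements, about 11% of primes); A_6 (6T15) additionally contains elements of type 5+1, 3+1+1+1 (184 of its 360 elements, about 51% of primes). None of the 79 primes tested shows any such pattern (for each of these groups the chance of that is below 10^-4), which rules them out. Hence G = S_4 (6T7), of order 24.

S_4 (also written S4+)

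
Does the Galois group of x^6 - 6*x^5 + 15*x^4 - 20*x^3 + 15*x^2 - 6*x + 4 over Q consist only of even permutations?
The polynomial is irreducible of degree 6 over Q. Its discriminant is -11337408, which is not a perfect square. A Galois group lies in the alternating group exactly when the discriminant is a square in Q, so the Galois group (S_3) is not contained in A_6.

No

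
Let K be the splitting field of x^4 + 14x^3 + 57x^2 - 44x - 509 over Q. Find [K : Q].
24

The degree of the splitting field over Q equals the order of the Galois group, so first determine the group. The polynomial is an irreducible quartic over Q and its discriminant is -817870000, which is not a perfect square, so the Galois group is not contained in A_4. The resolvent cubic y^3 - 57*y^2 + 1420*y - 18224 is irreducible over Q. An irreducible resolvent with non-square discriminant gives S_4. The Galois group S_4 (4T5) has order 24, so the splitting field has degree 24 over Q.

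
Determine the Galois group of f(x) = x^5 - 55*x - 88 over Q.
A_5

The polynomial f is an irreducible quintic over Q, so G = Gal(f/Q) is a transitive subgroup of S_5: one of C_5 (5T1, order 5), D_5 (5T2, order 10), F_20 (5T3, order 20), A_5 (5T4, order 60) or S_5 (5T5, order 120). The discriminant of f is 58564000000 = 242000^2, a perfect square, so G is contained in A_5. The transitive groups of degree 5 contained in A_5 are: C_5 (5T1, order 5), D_5 (5T2, order 10), A_5 (5T4, order 60). By Dedekind's theorem, for a prime p not dividing disc(f) the degrees of the irreducible factors of f mod p form the cycle type of an element of G. Factoring f modulo the 3 such primes p <= 13 (skipping 2, 5, 11, which divide the discriminant), each new pattern first appears at: mod 3: f = (x^5 + 2x + 2), pattern 5; mod 13: f = (x + 5)(x + 7)(x^3 + x^2 + 5x + 9), pattern 3+1+1. No other pattern occurs in this range, so the set of observed cycle types is {5, 3+1+1}. Among the candidates above, the only group containing elements of all these cycle types is A_5 (5T4) — each of C_5 (5T1), D_5 (5T2) lacks at least one of them. Hence G = A_5 (5T4), of order 60.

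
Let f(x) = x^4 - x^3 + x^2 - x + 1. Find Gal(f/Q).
C_4, the cyclic group of order 4

The polynomial is an irreducible quartic over Q and its discriminant is 125, which is not a perfect square, so the Galois group is not contained in A_4. The resolvent cubic y^3 - y^2 - 3*y + 2 has exactly one rational root, so the Galois group is C_4 or D_4. The quartic becomes reducible over Q(sqrt(disc)), so the group is C_4.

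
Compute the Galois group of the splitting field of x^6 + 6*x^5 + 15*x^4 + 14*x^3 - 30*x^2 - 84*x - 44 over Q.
The polynomial f is an irreducible sextic over Q, so G = Gal(f/Q) is one of the 16 transitive subgroups 6T1, ..., 6T16 of S_6. The discriminant of f is 304930925568, which is not a perfect square, so G is not contained in A_6. The transitive groups of degree 6 not contained in A_6 are: C_6 (6T1, order 6), S_3 (6T2, order 6), D_6 (6T3, order 12), C_3 x S_3 (6T5, order 18), A_4 x C_2 (6T6, order 24), S_4 (6T8, order 24), S_3 x S_3 (6T9, order 36), S_4 x C_2 (6T11, order 48), (S_3 x S_3) : C_2 (6T13, order 72), PGL(2,5) (6T14, order 120), S_6 (6T16, order 720). By Dedekind's theorem, for a prime p not dividing disc(f) the degrees of the irreducible factors of f mod p form the cycle type of an element of G. Factoring f modulo the 79 such primes p <= 421 (skipping 2, 3, 41, which divide the discriminant), each new pattern first appears at: mod 5: f = (x^2 + x + 1)(x^2 + 2x + 4)(x^2 + 3x + 4), pattern 2+2+2; mod 7: f = (x^6 + 6x^5 + x^4 + 5x^2 + 5), pattern 6; mod 11: f = (x)(x + 6)(x^2 + 3x + 10)(x^2 + 8x + 3), pattern 2+2+1+1; mod 13: f = (x^3 + 3x^2 + 2x + 1)(x^3 + 3x^2 + 4x + 8), pattern 3+3; mod 61: f = (x + 22)(x + 31)(x + 38)(x + 43)(x + 56)(x + 60), pattern 1+1+1+1+1+1. No other pattern occurs in this range, so the set of observed cycle types is {2+2+2, 6, 2+2+1+1, 3+3, 1+1+1+1+1+1}. The candidates containing elements of all these cycle types are D_6 (6T3) of order 12, A_4 x C_2 (6T6) of order 24, S_3 x S_3 (6T9) of order 36, S_4 x C_2 (6T11) of order 48, (S_3 x S_3) : C_2 (6T13) of order 72, PGL(2,5) (6T14) of order 120, S_6 (6T16) of order 720; the others are excluded. The observed types are precisely the cycle types that occur in D_6 (6T3). Each of the other remaining candidates has further cycle types, and by the Chebotarev density theorem the matching factorization patterns would occur for a proportion of primes equal to their share of the group: A_4 x C_2 (6T6) additionally contains elements of type 2+1+1+1+1 (3 of its 24 elements, about 12% of primes); S_3 x S_3 (6T9) additionally contains elements of type 3+1+1+1 (4 of its 36 elements, about 11% of primes); S_4 x C_2 (6T11) additionally contains elements of type 4+2, 4+1+1, 2+1+1+1+1 (15 of its 48 elements, about 31% of primes); (S_3 x S_3) : C_2 (6T13) additionally contains elements of type 4+2, 3+2+1, 3+1+1+1, 2+1+1+1+1 (40 of its 72 elements, about 56% of primes); PGL(2,5) (6T14) additionally contains elements of type 5+1, 4+1+1 (54 of its 120 elements, about 45% of primes); S_6 (6T16) additionally contains elements of type 5+1, 4+2, 4+1+1, 3+2+1, 3+1+1+1, 2+1+1+1+1 (499 of its 720 elements, about 69% of primes). None of the 79 primes tested shows any such pattern (for each of these groups the chance of that is below 10^-4), which rules them out. Hence G = D_6 (6T3), of order 12.

D_6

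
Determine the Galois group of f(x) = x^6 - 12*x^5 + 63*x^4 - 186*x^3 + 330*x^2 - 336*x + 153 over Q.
PGL(2,5) (order 120)

The polynomial f is an irreducible sextic over Q, so G = Gal(f/Q) is one of the 16 transitive subgroups 6T1, ..., 6T16 of S_6. The discriminant of f is -16003008, which is not a perfect square, so G is not contained in A_6. The transitive groups of degree 6 not contained in A_6 are: C_6 (6T1, order 6), S_3 (6T2, order 6), D_6 (6T3, order 12), C_3 x S_3 (6T5, order 18), A_4 x C_2 (6T6, order 24), S_4 (6T8, order 24), S_3 x S_3 (6T9, order 36), S_4 x C_2 (6T11, order 48), (S_3 x S_3) : C_2 (6T13, order 72), PGL(2,5) (6T14, order 120), S_6 (6T16, order 720). By Dedekind's theorem, for a prime p not dividing disc(f) the degrees of the irreducible factors of f mod p form the cycle type of an element of G. Factoring f modulo the 21 such primes p <= 89 (skipping 2, 3, 7, which divide the discriminant), each new pattern first appears at: mod 5: f = (x^6 + 3x^5 + 3x^4 + 4x^3 + 4x + 3), pattern 6; mod 11: f = (x + 7)(x^5 + 3x^4 + 9x^3 + 4x^2 + 5x + 3), pattern 5+1; mod 13: f = (x + 3)(x + 12)(x^4 + 12x^3 + 3x^2 + 1), pattern 4+1+1; mod 23: f = (x + 1)(x + 5)(x^2 + x + 19)(x^2 + 4x + 5), pattern 2+2+1+1; mod 43: f = (x^3 + 13x^2 + x + 3)(x^3 + 18x^2 + 8), pattern 3+3; mod 61: f = (x^2 + 28x + 34)(x^2 + 39x + 52)(x^2 + 43x + 30), pattern 2+2+2. No other pattern occurs in this range, so the set of observed cycle types is {6, 5+1, 4+1+1, 2+2+1+1, 3+3, 2+2+2}. The candidates containing elements of all these cycle types are PGL(2,5) (6T14) of order 120, S_6 (6T16) of order 720; the others are excluded. The observed types are precisely the cycle types that occur in PGL(2,5) (6T14) (apart from the identity). Each of the other remaining candidates has further cycle types, and by the Chebotarev density theorem the matching factorization patterns would occur for a proportion of primes equal to their share of the group: S_6 (6T16) additionally contains elements of type 4+2, 3+2+1, 3+1+1+1, 2+1+1+1+1 (265 of its 720 elements, about 37% of primes). None of the 21 primes tested shows any such pattern (for each of these groups the chance of that is below 10^-4), which rules them out. Hence G = PGL(2,5) (6T14), of order 120.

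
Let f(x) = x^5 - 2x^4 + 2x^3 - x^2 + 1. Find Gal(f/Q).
D_5 (also written D5)

The polynomial f is an irreducible quintic over Q, so G = Gal(f/Q) is a transitive subgroup of S_5: one of C_5 (5T1, order 5), D_5 (5T2, order 10), F_20 (5T3, order 20), A_5 (5T4, order 60) or S_5 (5T5, order 120). The discriminant of f is 2209 = 47^2, a perfect square, so G is contained in A_5. The transitive groups of degree 5 contained in A_5 are: C_5 (5T1, order 5), D_5 (5T2, order 10), A_5 (5T4, order 60). By Dedekind's theorem, for a prime p not dividing disc(f) the degrees of the irreducible factors of f mod p form the cycle type of an element of G. Factoring f modulo the 23 such primes p <= 89 (skipping 47, which divides the discriminant), each new pattern first appears at: mod 2: f = (x^5 + x^2 + 1), pattern 5; mod 5: f = (x + 1)(x^2 + 2)(x^2 + 2x + 3), pattern 2+2+1; mod 83: f = (x + 2)(x + 12)(x + 15)(x + 23)(x + 29), pattern 1+1+1+1+1. No other pattern occurs in this range, so the set of observed cycle types is {5, 2+2+1, 1+1+1+1+1}. The candidates containing elements of all these cycle types are D_5 (5T2) of order 10, A_5 (5T4) of order 60; the others are excluded. The observed types are precisely the cycle types that occur in D_5 (5T2). Each of the other remaining candidates has further cycle types, and by the Chebotarev density theorem the matching factorization patterns would occur for a proportion of primes equal to their share of the group: A_5 (5T4) additionally contains elements of type 3+1+1 (20 of its 60 elements, about 33% of primes). None of the 23 primes tested shows any such pattern (for each of these groups the chance of that is below 10^-4), which rules them out. Hence G = D_5 (5T2), of order 10.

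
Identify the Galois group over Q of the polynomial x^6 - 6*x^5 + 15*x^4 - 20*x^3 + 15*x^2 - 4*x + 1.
The polynomial f is an irreducible sextic over Q, so G = Gal(f/Q) is one of the 16 transitive subgroups 6T1, ..., 6T16 of S_6. The discriminant of f is -1292992, which is not a perfect square, so G is not contained in A_6. The transitive groups of degree 6 not contained in A_6 are: C_6 (6T1, order 6), S_3 (6T2, order 6), D_6 (6T3, order 12), C_3 x S_3 (6T5, order 18), A_4 x C_2 (6T6, order 24), S_4 (6T8, order 24), S_3 x S_3 (6T9, order 36), S_4 x C_2 (6T11, order 48), (S_3 x S_3) : C_2 (6T13, order 72), PGL(2,5) (6T14, order 120), S_6 (6T16, order 720). By Dedekind's theorem, for a prime p not dividing disc(f) the degrees of the irreducible factors of f mod p form the cycle type of an element of G. Factoring f modulo the 3 such primes p <= 7 (skipping 2, which divides the discriminant), each new pattern first appears at: mod 3: f = (x^6 + x^3 + 2x + 1), pattern 6; mod 5: f = (x + 2)(x + 3)(x^4 + 4x^3 + 4x^2 + x + 1), pattern 4+1+1; mod 7: f = (x + 4)(x^2 + 2x + 2)(x^3 + 2x^2 + 1), pattern 3+2+1. No other pattern occurs in this range, so the set of observed cycle types is {6, 4+1+1, 3+2+1}. Among the candidates above, the only group containing elements of all these cycle types is S_6 (6T16); every other candidate lacks at least one of them. Hence G = S_6 (6T16), of order 720.

S_6 (also written S6)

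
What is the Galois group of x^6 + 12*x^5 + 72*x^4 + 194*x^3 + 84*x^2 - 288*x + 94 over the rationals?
The polynomial f is an irreducible sextic over Q, so G = Gal(f/Q) is one of the 16 transitive subgroups 6T1, ..., 6T16 of S_6. The discriminant of f is 407330802770688, which is not a perfect square, so G is not contained in A_6. The transitive groups of degree 6 not contained in A_6 are: C_6 (6T1, order 6), S_3 (6T2, order 6), D_6 (6T3, order 12), C_3 x S_3 (6T5, order 18), A_4 x C_2 (6T6, order 24), S_4 (6T8, order 24), S_3 x S_3 (6T9, order 36), S_4 x C_2 (6T11, order 48), (S_3 x S_3) : C_2 (6T13, order 72), PGL(2,5) (6T14, order 120), S_6 (6T16, order 720). By Dedekind's theorem, for a prime p not dividing disc(f) the degrees of the irreducible factors of f mod p form the cycle type of an element of G. Factoring f modulo the 22 such primes p <= 97 (skipping 2, 3, 37, which divide the discriminant), each new pattern first appears at: mod 5: f = (x^6 + 2x^5 + 2x^4 + 4x^3 + 4x^2 + 2x + 4), pattern 6; mod 11: f = (x + 2)(x + 3)(x^2 + 3x + 6)(x^2 + 4x + 2), pattern 2+2+1+1; mod 13: f = (x + 2)(x + 5)(x + 12)(x^3 + 6x^2 + 7x + 1), pattern 3+1+1+1; mod 31: f = (x^2 + x + 9)(x^2 + 16x + 7)(x^2 + 26x + 1), pattern 2+2+2; mod 97: f = (x^3 + 6x^2 + 55x + 19)(x^3 + 6x^2 + 78x + 56), pattern 3+3. No other pattern occurs in this range, so the set of observed cycle types is {6, 2+2+1+1, 3+1+1+1, 2+2+2, 3+3}. The candidates containing elements of all these cycle types are S_3 x S_3 (6T9) of order 36, (S_3 x S_3) : C_2 (6T13) of order 72, S_6 (6T16) of order 720; the others are excluded. The observed types are precisely the cycle types that occur in S_3 x S_3 (6T9) (apart from the identity). Each of the other remaining candidates has further cycle types, and by the Chebotarev density theorem the matching factorization patterns would occur for a proportion of primes equal to their share of the group: (S_3 x S_3) : C_2 (6T13) additionally contains elements of type 4+2, 3+2+1, 2+1+1+1+1 (36 of its 72 elements, about 50% of primes); S_6 (6T16) additionally contains elements of type 5+1, 4+2, 4+1+1, 3+2+1, 2+1+1+1+1 (459 of its 720 elements, about 64% of primes). None of the 22 primes tested shows any such pattern (for each of these groups the chance of that is below 10^-4), which rules them out. Hence G = S_3 x S_3 (6T9), of order 36.

S_3 x S_3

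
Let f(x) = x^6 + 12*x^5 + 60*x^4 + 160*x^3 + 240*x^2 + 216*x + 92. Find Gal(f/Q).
6T15: A_6

The polynomial f is an irreducible sextic over Q, so G = Gal(f/Q) is one of the 16 transitive subgroups 6T1, ..., 6T16 of S_6. The discriminant of f is 746496000000 = 864000^2, a perfect square, so G is contained in A_6. The transitive groups of degree 6 contained in A_6 are: A_4 (6T4, order 12), S_4 (6T7, order 24), (C_3 x C_3) : C_4 (6T10, order 36), PSL(2,5) (6T12, order 60), A_6 (6T15, order 360). By Dedekind's theorem, for a prime p not dividing disc(f) the degrees of the irreducible factors of f mod p form the cycle type of an element of G. Factoring f modulo the 6 such primes p <= 23 (skipping 2, 3, 5, which divide the discriminant), each new pattern first appears at: mod 7: f = (x + 5)(x^5 + 4x^3 + 2x + 3), pattern 5+1; mod 23: f = (x)(x + 9)(x + 14)(x^3 + 12x^2 + 3x + 5), pattern 3+1+1+1. No other pattern occurs in this range, so the set of observed cycle types is {5+1, 3+1+1+1}. Among the candidates above, the only group containing elements of all these cycle types is A_6 (6T15) — each of A_4 (6T4), S_4 (6T7), (C_3 x C_3) : C_4 (6T10), PSL(2,5) (6T12) lacks at least one of them. Hence G = A_6 (6T15), of order 360.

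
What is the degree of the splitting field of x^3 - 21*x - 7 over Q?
3

The degree of the splitting field over Q equals the order of the Galois group, so first determine the group. The polynomial is an irreducible cubic over Q and its discriminant is 35721 = 189^2, a perfect square. For an irreducible cubic, a square discriminant forces the Galois group to be A_3, the cyclic group of order 3. The Galois group C_3 (3T1) has order 3, so the splitting field has degree 3 over Q.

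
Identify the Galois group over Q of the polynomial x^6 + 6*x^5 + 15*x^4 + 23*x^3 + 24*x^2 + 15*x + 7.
C_3 x S_3

The polynomial f is an irreducible sextic over Q, so G = Gal(f/Q) is one of the 16 transitive subgroups 6T1, ..., 6T16 of S_6. The discriminant of f is -177147, which is not a perfect square, so G is not contained in A_6. The transitive groups of degree 6 not contained in A_6 are: C_6 (6T1, order 6), S_3 (6T2, order 6), D_6 (6T3, order 12), C_3 x S_3 (6T5, order 18), A_4 x C_2 (6T6, order 24), S_4 (6T8, order 24), S_3 x S_3 (6T9, order 36), S_4 x C_2 (6T11, order 48), (S_3 x S_3) : C_2 (6T13, order 72), PGL(2,5) (6T14, order 120), S_6 (6T16, order 720). By Dedekind's theorem, for a prime p not dividing disc(f) the degrees of the irreducible factors of f mod p form the cycle type of an element of G. Factoring f modulo the 33 such primes p <= 139 (skipping 3, which divides the discriminant), each new pattern first appears at: mod 2: f = (x^6 + x^4 + x^3 + x + 1), pattern 6; mod 7: f = (x)(x + 4)(x + 6)(x^3 + 3x^2 + 3x + 5), pattern 3+1+1+1; mod 17: f = (x^2 + x + 7)(x^2 + 7x + 13)(x^2 + 15x + 4), pattern 2+2+2; mod 19: f = (x^3 + 3x^2 + 3x + 10)(x^3 + 3x^2 + 3x + 14), pattern 3+3; mod 73: f = (x + 43)(x + 44)(x + 45)(x + 52)(x + 53)(x + 61), pattern 1+1+1+1+1+1. No other pattern occurs in this range, so the set of observed cycle types is {6, 3+1+1+1, 2+2+2, 3+3, 1+1+1+1+1+1}. The candidates containing elements of all these cycle types are C_3 x S_3 (6T5) of order 18, S_3 x S_3 (6T9) of order 36, (S_3 x S_3) : C_2 (6T13) of order 72, S_6 (6T16) of order 720; the others are excluded. The observed types are precisely the cycle types that occur in C_3 x S_3 (6T5). Each of the other remaining candidates has further cycle types, and by the Chebotarev density theorem the matching factorization patterns would occur for a proportion of primes equal to their share of the group: S_3 x S_3 (6T9) additionally contains elements of type 2+2+1+1 (9 of its 36 elements, about 25% of primes); (S_3 x S_3) : C_2 (6T13) additionally contains elements of type 4+2, 3+2+1, 2+2+1+1, 2+1+1+1+1 (45 of its 72 elements, about 62% of primes); S_6 (6T16) additionally contains elements of type 5+1, 4+2, 4+1+1, 3+2+1, 2+2+1+1, 2+1+1+1+1 (504 of its 720 elements, about 70% of primes). None of the 33 primes tested shows any such pattern (for each of these groups the chance of that is below 10^-4), which rules them out. Hence G = C_3 x S_3 (6T5), of order 18.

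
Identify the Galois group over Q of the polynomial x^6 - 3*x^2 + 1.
A_4 x C_2 (order 24)

The polynomial f is an irreducible sextic over Q, so G = Gal(f/Q) is one of the 16 transitive subgroups 6T1, ..., 6T16 of S_6. The discriminant of f is -419904, which is not a perfect square, so G is not contained in A_6. The transitive groups of degree 6 not contained in A_6 are: C_6 (6T1, order 6), S_3 (6T2, order 6), D_6 (6T3, order 12), C_3 x S_3 (6T5, order 18), A_4 x C_2 (6T6, order 24), S_4 (6T8, order 24), S_3 x S_3 (6T9, order 36), S_4 x C_2 (6T11, order 48), (S_3 x S_3) : C_2 (6T13, order 72), PGL(2,5) (6T14, order 120), S_6 (6T16, order 720). By Dedekind's theorem, for a prime p not dividing disc(f) the degrees of the irreducible factors of f mod p form the cycle type of an element of G. Factoring f modulo the 33 such primes p <= 149 (skipping 2, 3, which divide the discriminant), each new pattern first appears at: mod 5: f = (x^3 + 2x^2 + 2x + 3)(x^3 + 3x^2 + 2x + 2), pattern 3+3; mod 7: f = (x^6 + 4x^2 + 1), pattern 6; mod 17: f = (x + 8)(x + 9)(x^2 + 3)(x^2 + 10), pattern 2+2+1+1; mod 19: f = (x + 3)(x + 8)(x + 11)(x + 16)(x^2 + 16), pattern 2+1+1+1+1; mod 71: f = (x^2 + 16)(x^2 + 25)(x^2 + 30), pattern 2+2+2. No other pattern occurs in this range, so the set of observed cycle types is {3+3, 6, 2+2+1+1, 2+1+1+1+1, 2+2+2}. The candidates containing elements of all these cycle types are A_4 x C_2 (6T6) of order 24, S_4 x C_2 (6T11) of order 48, (S_3 x S_3) : C_2 (6T13) of order 72, S_6 (6T16) of order 720; the others are excluded. The observed types are precisely the cycle types that occur in A_4 x C_2 (6T6) (apart from the identity). Each of the other remaining candidates has further cycle types, and by the Chebotarev density theorem the matching factorization patterns would occur for a proportion of primes equal to their share of the group: S_4 x C_2 (6T11) additionally contains elements of type 4+2, 4+1+1 (12 of its 48 elements, about 25% of primes); (S_3 x S_3) : C_2 (6T13) additionally contains elements of type 4+2, 3+2+1, 3+1+1+1 (34 of its 72 elements, about 47% of primes); S_6 (6T16) additionally contains elements of type 5+1, 4+2, 4+1+1, 3+2+1, 3+1+1+1 (484 of its 720 elements, about 67% of primes). None of the 33 primes tested shows any such pattern (for each of these groups the chance of that is below 10^-4), which rules them out. Hence G = A_4 x C_2 (6T6), of order 24.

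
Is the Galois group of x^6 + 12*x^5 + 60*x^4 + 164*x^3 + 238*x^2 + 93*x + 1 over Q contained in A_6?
No

The polynomial is irreducible of degree 6 over Q. Its discriminant is 130819249407989, which is not a perfect square. A Galois group lies in the alternating group exactly when the discriminant is a square in Q, so the Galois group (S_6) is not contained in A_6.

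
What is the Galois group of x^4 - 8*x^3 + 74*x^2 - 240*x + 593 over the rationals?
The polynomial is an irreducible quartic over Q and its discriminant is 6575263744 = 81088^2, a perfect square, so the Galois group is contained in A_4. The resolvent cubic y^3 - 74*y^2 - 452*y + 79976 is irreducible over Q. An irreducible resolvent with square discriminant gives A_4.

A_4 (also written A4)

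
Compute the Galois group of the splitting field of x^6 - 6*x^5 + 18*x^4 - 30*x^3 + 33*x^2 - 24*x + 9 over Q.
The polynomial f is an irreducible sextic over Q, so G = Gal(f/Q) is one of the 16 transitive subgroups 6T1, ..., 6T16 of S_6. The discriminant of f is -16003008, which is not a perfect square, so G is not contained in A_6. The transitive groups of degree 6 not contained in A_6 are: C_6 (6T1, order 6), S_3 (6T2, order 6), D_6 (6T3, order 12), C_3 x S_3 (6T5, order 18), A_4 x C_2 (6T6, order 24), S_4 (6T8, order 24), S_3 x S_3 (6T9, order 36), S_4 x C_2 (6T11, order 48), (S_3 x S_3) : C_2 (6T13, order 72), PGL(2,5) (6T14, order 120), S_6 (6T16, order 720). By Dedekind's theorem, for a prime p not dividing disc(f) the degrees of the irreducible factors of f mod p form the cycle type of an element of G. Factoring f modulo the 21 such primes p <= 89 (skipping 2, 3, 7, which divide the discriminant), each new pattern first appears at: mod 5: f = (x^6 + 4x^5 + 3x^4 + 3x^2 + x + 4), pattern 6; mod 11: f = (x + 1)(x^5 + 4x^4 + 3x^3 + 9), pattern 5+1; mod 13: f = (x + 7)(x + 11)(x^4 + 2x^3 + 9x^2 + 5x + 4), pattern 4+1+1; mod 23: f = (x + 15)(x + 19)(x^2 + 13x + 3)(x^2 + 16x + 8), pattern 2+2+1+1; mod 43: f = (x^3 + 16x^2 + 6x + 18)(x^3 + 21x^2 + 20x + 22), pattern 3+3; mod 61: f = (x^2 + 12x + 46)(x^2 + 16x + 56)(x^2 + 27x + 5), pattern 2+2+2. No other pattern occurs in this range, so the set of observed cycle types is {6, 5+1, 4+1+1, 2+2+1+1, 3+3, 2+2+2}. The candidates containing elements of all these cycle types are PGL(2,5) (6T14) of order 120, S_6 (6T16) of order 720; the others are excluded. The observed types are precisely the cycle types that occur in PGL(2,5) (6T14) (apart from the identity). Each of the other remaining candidates has further cycle types, and by the Chebotarev density theorem the matching factorization patterns would occur for a proportion of primes equal to their share of the group: S_6 (6T16) additionally contains elements of type 4+2, 3+2+1, 3+1+1+1, 2+1+1+1+1 (265 of its 720 elements, about 37% of primes). None of the 21 primes tested shows any such pattern (for each of these groups the chance of that is below 10^-4), which rules them out. Hence G = PGL(2,5) (6T14), of order 120.

6T14: PGL(2,5)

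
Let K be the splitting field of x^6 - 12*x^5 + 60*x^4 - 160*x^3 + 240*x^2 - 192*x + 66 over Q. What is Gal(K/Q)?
The polynomial f is an irreducible sextic over Q, so G = Gal(f/Q) is one of the 16 transitive subgroups 6T1, ..., 6T16 of S_6. The discriminant of f is -1492992, which is not a perfect square, so G is not contained in A_6. The transitive groups of degree 6 not contained in A_6 are: C_6 (6T1, order 6), S_3 (6T2, order 6), D_6 (6T3, order 12), C_3 x S_3 (6T5, order 18), A_4 x C_2 (6T6, order 24), S_4 (6T8, order 24), S_3 x S_3 (6T9, order 36), S_4 x C_2 (6T11, order 48), (S_3 x S_3) : C_2 (6T13, order 72), PGL(2,5) (6T14, order 120), S_6 (6T16, order 720). By Dedekind's theorem, for a prime p not dividing disc(f) the degrees of the irreducible factors of f mod p form the cycle type of an element of G. Factoring f modulo the 79 such primes p <= 419 (skipping 2, 3, which divide the discriminant), each new pattern first appears at: mod 5: f = (x^2 + x + 2)(x^2 + 3x + 3)(x^2 + 4x + 1), pattern 2+2+2; mod 7: f = (x^6 + 2x^5 + 4x^4 + x^3 + 2x^2 + 4x + 3), pattern 6; mod 11: f = (x)(x + 7)(x^2 + 5x + 1)(x^2 + 9x + 4), pattern 2+2+1+1; mod 19: f = (x^3 + 13x^2 + 12x + 5)(x^3 + 13x^2 + 12x + 17), pattern 3+3; mod 43: f = (x + 1)(x + 16)(x + 19)(x + 20)(x + 23)(x + 38), pattern 1+1+1+1+1+1. No other pattern occurs in this range, so the set of observed cycle types is {2+2+2, 6, 2+2+1+1, 3+3, 1+1+1+1+1+1}. The candidates containing elements of all these cycle types are D_6 (6T3) of order 12, A_4 x C_2 (6T6) of order 24, S_3 x S_3 (6T9) of order 36, S_4 x C_2 (6T11) of order 48, (S_3 x S_3) : C_2 (6T13) of order 72, PGL(2,5) (6T14) of order 120, S_6 (6T16) of order 720; the others are excluded. The observed types are precisely the cycle types that occur in D_6 (6T3). Each of the other remaining candidates has further cycle types, and by the Chebotarev density theorem the matching factorization patterns would occur for a proportion of primes equal to their share of the group: A_4 x C_2 (6T6) additionally contains elements of type 2+1+1+1+1 (3 of its 24 elements, about 12% of primes); S_3 x S_3 (6T9) additionally contains elements of type 3+1+1+1 (4 of its 36 elements, about 11% of primes); S_4 x C_2 (6T11) additionally contains elements of type 4+2, 4+1+1, 2+1+1+1+1 (15 of its 48 elements, about 31% of primes); (S_3 x S_3) : C_2 (6T13) additionally contains elements of type 4+2, 3+2+1, 3+1+1+1, 2+1+1+1+1 (40 of its 72 elements, about 56% of primes); PGL(2,5) (6T14) additionally contains elements of type 5+1, 4+1+1 (54 of its 120 elements, about 45% of primes); S_6 (6T16) additionally contains elements of type 5+1, 4+2, 4+1+1, 3+2+1, 3+1+1+1, 2+1+1+1+1 (499 of its 720 elements, about 69% of primes). None of the 79 primes tested shows any such pattern (for each of these groups the chance of that is below 10^-4), which rules them out. Hence G = D_6 (6T3), of order 12.

D_6 (order 12)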